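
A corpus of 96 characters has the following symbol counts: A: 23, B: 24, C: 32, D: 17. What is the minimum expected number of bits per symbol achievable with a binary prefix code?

2 bits/symbol

Probabilities are the counts divided by 96.
Repeatedly combine the two least-probable nodes; the expected code length is the sum of the merged weights.
merge 17/96 + 23/96 → 5/12
merge 1/4 + 1/3 → 7/12
merge 5/12 + 7/12 → 1
L = 5/12 + 7/12 + 1 = 2 bits/symbol.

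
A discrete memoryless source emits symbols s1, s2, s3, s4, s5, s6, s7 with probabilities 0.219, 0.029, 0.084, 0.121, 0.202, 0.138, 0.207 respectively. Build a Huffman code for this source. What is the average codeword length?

2.687 bits/symbol

Repeatedly combine the two least-probable nodes; the expected code length is the sum of the merged weights.
merge 29/1000 + 21/250 → 113/1000
merge 113/1000 + 121/1000 → 117/500
merge 69/500 + 101/500 → 17/50
merge 207/1000 + 219/1000 → 213/500
merge 117/500 + 17/50 → 287/500
merge 213/500 + 287/500 → 1
L = 113/1000 + 117/500 + 17/50 + 213/500 + 287/500 + 1 = 2687/1000 = 2.687 bits/symbol.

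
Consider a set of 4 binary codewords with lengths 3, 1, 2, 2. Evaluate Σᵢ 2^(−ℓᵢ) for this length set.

1.125

With common denominator 2^3 = 8: Σ 2^(−ℓᵢ) = 1/8 + 4/8 + 2/8 + 2/8 = 9/8 = 1.125.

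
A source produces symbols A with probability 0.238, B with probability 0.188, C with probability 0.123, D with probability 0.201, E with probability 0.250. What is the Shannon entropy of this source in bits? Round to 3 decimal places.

2.283 bits

H = −Σ pᵢ log₂ pᵢ.
−0.238·log₂(0.238) = 0.4929
−0.188·log₂(0.188) = 0.4533
−0.123·log₂(0.123) = 0.3719
−0.201·log₂(0.201) = 0.4653
−0.250·log₂(0.250) = 0.5000
Sum ≈ 2.2833 → 2.283 bits.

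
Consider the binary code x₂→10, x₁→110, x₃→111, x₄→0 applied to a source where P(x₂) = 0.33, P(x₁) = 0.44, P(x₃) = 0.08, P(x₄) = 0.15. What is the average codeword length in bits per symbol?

L̄ = Σ pᵢ·ℓᵢ = 0.33·2 + 0.44·3 + 0.08·3 + 0.15·1 = 2.37 bits/symbol.

2.37 bits/symbol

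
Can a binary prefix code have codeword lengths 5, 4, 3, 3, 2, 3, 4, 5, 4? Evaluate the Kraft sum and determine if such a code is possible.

With common denominator 2^5 = 32: Σ 2^(−ℓᵢ) = 1/32 + 2/32 + 4/32 + 4/32 + 8/32 + 4/32 + 2/32 + 1/32 + 2/32 = 28/32 = 0.875.
Kraft's inequality requires Σ ≤ 1; here Σ = 0.875 ≤ 1, so such a prefix code exists.

0.875; yes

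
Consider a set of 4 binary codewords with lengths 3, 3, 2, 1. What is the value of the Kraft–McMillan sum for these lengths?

1

With common denominator 2^3 = 8: Σ 2^(−ℓᵢ) = 1/8 + 1/8 + 2/8 + 4/8 = 8/8 = 1.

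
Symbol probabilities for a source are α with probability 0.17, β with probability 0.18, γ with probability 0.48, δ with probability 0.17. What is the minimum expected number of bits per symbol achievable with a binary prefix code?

Repeatedly combine the two least-probable nodes; the expected code length is the sum of the merged weights.
merge 17/100 + 17/100 → 17/50
merge 9/50 + 17/50 → 13/25
merge 12/25 + 13/25 → 1
L = 17/50 + 13/25 + 1 = 93/50 = 1.86 bits/symbol.

1.86 bits/symbol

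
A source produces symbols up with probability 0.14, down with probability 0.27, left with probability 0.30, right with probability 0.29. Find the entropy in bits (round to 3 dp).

H = −Σ pᵢ log₂ pᵢ.
−0.14·log₂(0.14) = 0.3971
−0.27·log₂(0.27) = 0.5100
−0.30·log₂(0.30) = 0.5211
−0.29·log₂(0.29) = 0.5179
Sum ≈ 1.9461 → 1.946 bits.

1.946 bits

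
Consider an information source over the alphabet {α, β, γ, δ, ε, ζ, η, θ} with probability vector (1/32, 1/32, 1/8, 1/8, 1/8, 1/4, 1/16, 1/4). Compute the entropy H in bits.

Each probability is a power of 1/2, so log₂(1/p) is an integer.
H = Σ p·log₂(1/p) = 1/32·5 + 1/32·5 + 1/8·3 + 1/8·3 + 1/8·3 + 1/4·2 + 1/16·4 + 1/4·2 = 2.6875 bits.

2.6875 bits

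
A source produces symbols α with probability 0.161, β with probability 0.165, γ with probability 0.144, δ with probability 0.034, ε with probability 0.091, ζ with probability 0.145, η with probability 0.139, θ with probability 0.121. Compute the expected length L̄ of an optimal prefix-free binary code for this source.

Repeatedly combine the two least-probable nodes; the expected code length is the sum of the merged weights.
merge 17/500 + 91/1000 → 1/8
merge 121/1000 + 1/8 → 123/500
merge 139/1000 + 18/125 → 283/1000
merge 29/200 + 161/1000 → 153/500
merge 33/200 + 123/500 → 411/1000
merge 283/1000 + 153/500 → 589/1000
merge 411/1000 + 589/1000 → 1
L = 1/8 + 123/500 + 283/1000 + 153/500 + 411/1000 + 589/1000 + 1 = 74/25 = 2.96 bits/symbol.

2.96 bits/symbol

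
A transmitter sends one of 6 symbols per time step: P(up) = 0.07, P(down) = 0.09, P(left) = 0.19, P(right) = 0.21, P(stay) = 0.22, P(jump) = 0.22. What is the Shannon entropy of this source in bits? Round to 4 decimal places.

2.4704 bits

H = −Σ pᵢ log₂ pᵢ.
−0.07·log₂(0.07) = 0.2686
−0.09·log₂(0.09) = 0.3127
−0.19·log₂(0.19) = 0.4552
−0.21·log₂(0.21) = 0.4728
−0.22·log₂(0.22) = 0.4806
−0.22·log₂(0.22) = 0.4806
Sum ≈ 2.4704 → 2.4704 bits.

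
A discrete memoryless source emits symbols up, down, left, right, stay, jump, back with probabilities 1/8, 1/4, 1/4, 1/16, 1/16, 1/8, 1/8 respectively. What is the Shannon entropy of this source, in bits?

Each probability is a power of 1/2, so log₂(1/p) is an integer.
H = Σ p·log₂(1/p) = 1/8·3 + 1/4·2 + 1/4·2 + 1/16·4 + 1/16·4 + 1/8·3 + 1/8·3 = 2.625 bits.

2.625 bits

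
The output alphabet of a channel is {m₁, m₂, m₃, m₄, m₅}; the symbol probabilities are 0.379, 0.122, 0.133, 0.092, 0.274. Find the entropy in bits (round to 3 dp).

H = −Σ pᵢ log₂ pᵢ.
−0.379·log₂(0.379) = 0.5305
−0.122·log₂(0.122) = 0.3703
−0.133·log₂(0.133) = 0.3871
−0.092·log₂(0.092) = 0.3167
−0.274·log₂(0.274) = 0.5118
Sum ≈ 2.1163 → 2.116 bits.

2.116 bits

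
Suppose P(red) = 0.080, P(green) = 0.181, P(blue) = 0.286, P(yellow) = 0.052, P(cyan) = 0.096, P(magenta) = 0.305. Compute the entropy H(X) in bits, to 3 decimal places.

2.323 bits

H = −Σ pᵢ log₂ pᵢ.
−0.080·log₂(0.080) = 0.2915
−0.181·log₂(0.181) = 0.4463
−0.286·log₂(0.286) = 0.5165
−0.052·log₂(0.052) = 0.2218
−0.096·log₂(0.096) = 0.3246
−0.305·log₂(0.305) = 0.5225
Sum ≈ 2.3232 → 2.323 bits.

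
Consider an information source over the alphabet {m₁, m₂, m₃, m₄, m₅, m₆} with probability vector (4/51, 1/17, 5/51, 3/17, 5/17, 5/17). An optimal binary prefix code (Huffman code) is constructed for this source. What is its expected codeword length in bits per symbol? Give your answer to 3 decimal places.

Repeatedly combine the two least-probable nodes; the expected code length is the sum of the merged weights.
merge 1/17 + 4/51 → 7/51
merge 5/51 + 7/51 → 4/17
merge 3/17 + 4/17 → 7/17
merge 5/17 + 5/17 → 10/17
merge 7/17 + 10/17 → 1
L = 7/51 + 4/17 + 7/17 + 10/17 + 1 = 121/51 ≈ 2.373 bits/symbol.

2.373 bits/symbol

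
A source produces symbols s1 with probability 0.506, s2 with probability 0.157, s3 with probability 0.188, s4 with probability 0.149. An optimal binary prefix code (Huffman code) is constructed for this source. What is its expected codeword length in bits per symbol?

1.8 bits/symbol

Repeatedly combine the two least-probable nodes; the expected code length is the sum of the merged weights.
merge 149/1000 + 157/1000 → 153/500
merge 47/250 + 153/500 → 247/500
merge 247/500 + 253/500 → 1
L = 153/500 + 247/500 + 1 = 9/5 = 1.8 bits/symbol.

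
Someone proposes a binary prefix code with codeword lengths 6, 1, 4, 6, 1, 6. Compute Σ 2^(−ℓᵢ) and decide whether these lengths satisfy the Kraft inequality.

1.109375; no

With common denominator 2^6 = 64: Σ 2^(−ℓᵢ) = 1/64 + 32/64 + 4/64 + 1/64 + 32/64 + 1/64 = 71/64 = 1.109375.
Kraft's inequality requires Σ ≤ 1; here Σ = 1.109375 > 1, so no such prefix code exists.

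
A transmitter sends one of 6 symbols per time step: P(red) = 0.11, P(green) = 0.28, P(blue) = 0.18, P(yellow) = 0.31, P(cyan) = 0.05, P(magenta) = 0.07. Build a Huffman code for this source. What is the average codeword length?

Repeatedly combine the two least-probable nodes; the expected code length is the sum of the merged weights.
merge 1/20 + 7/100 → 3/25
merge 11/100 + 3/25 → 23/100
merge 9/50 + 23/100 → 41/100
merge 7/25 + 31/100 → 59/100
merge 41/100 + 59/100 → 1
L = 3/25 + 23/100 + 41/100 + 59/100 + 1 = 47/20 = 2.35 bits/symbol.

2.35 bits/symbol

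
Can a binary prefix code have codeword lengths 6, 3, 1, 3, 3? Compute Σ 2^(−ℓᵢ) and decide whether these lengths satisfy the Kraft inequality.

0.890625; yes

With common denominator 2^6 = 64: Σ 2^(−ℓᵢ) = 1/64 + 8/64 + 32/64 + 8/64 + 8/64 = 57/64 = 0.890625.
Kraft's inequality requires Σ ≤ 1; here Σ = 0.890625 ≤ 1, so such a prefix code exists.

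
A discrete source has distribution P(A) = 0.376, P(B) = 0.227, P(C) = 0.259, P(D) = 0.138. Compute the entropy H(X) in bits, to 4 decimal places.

H = −Σ pᵢ log₂ pᵢ.
−0.376·log₂(0.376) = 0.5306
−0.227·log₂(0.227) = 0.4856
−0.259·log₂(0.259) = 0.5048
−0.138·log₂(0.138) = 0.3943
Sum ≈ 1.9153 → 1.9153 bits.

1.9153 bits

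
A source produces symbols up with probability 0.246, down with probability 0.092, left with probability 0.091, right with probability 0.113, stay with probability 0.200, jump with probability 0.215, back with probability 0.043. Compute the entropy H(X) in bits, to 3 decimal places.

H = −Σ pᵢ log₂ pᵢ.
−0.246·log₂(0.246) = 0.4977
−0.092·log₂(0.092) = 0.3167
−0.091·log₂(0.091) = 0.3147
−0.113·log₂(0.113) = 0.3555
−0.200·log₂(0.200) = 0.4644
−0.215·log₂(0.215) = 0.4768
−0.043·log₂(0.043) = 0.1952
Sum ≈ 2.6209 → 2.621 bits.

2.621 bits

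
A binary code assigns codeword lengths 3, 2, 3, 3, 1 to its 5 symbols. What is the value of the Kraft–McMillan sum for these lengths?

1.125

With common denominator 2^3 = 8: Σ 2^(−ℓᵢ) = 1/8 + 2/8 + 1/8 + 1/8 + 4/8 = 9/8 = 1.125.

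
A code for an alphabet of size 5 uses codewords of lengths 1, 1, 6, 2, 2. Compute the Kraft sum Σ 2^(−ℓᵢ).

1.515625

With common denominator 2^6 = 64: Σ 2^(−ℓᵢ) = 32/64 + 32/64 + 1/64 + 16/64 + 16/64 = 97/64 = 1.515625.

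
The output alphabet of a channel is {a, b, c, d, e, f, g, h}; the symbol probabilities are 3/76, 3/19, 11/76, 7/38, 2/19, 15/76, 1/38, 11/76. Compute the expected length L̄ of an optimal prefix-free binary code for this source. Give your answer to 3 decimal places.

2.855 bits/symbol

Repeatedly combine the two least-probable nodes; the expected code length is the sum of the merged weights.
merge 1/38 + 3/76 → 5/76
merge 5/76 + 2/19 → 13/76
merge 11/76 + 11/76 → 11/38
merge 3/19 + 13/76 → 25/76
merge 7/38 + 15/76 → 29/76
merge 11/38 + 25/76 → 47/76
merge 29/76 + 47/76 → 1
L = 5/76 + 13/76 + 11/38 + 25/76 + 29/76 + 47/76 + 1 = 217/76 ≈ 2.855 bits/symbol.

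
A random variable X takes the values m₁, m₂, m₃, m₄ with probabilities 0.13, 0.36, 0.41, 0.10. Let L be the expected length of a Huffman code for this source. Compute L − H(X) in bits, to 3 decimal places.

0.047 bits

Entropy H = −Σ p log₂ p ≈ 1.7728 bits.
Huffman merges: 1/10+13/100→23/100; 23/100+9/25→59/100; 41/100+59/100→1. L = 91/50 ≈ 1.8200.
L − H = 1.8200 − 1.7728 = 0.047 bits.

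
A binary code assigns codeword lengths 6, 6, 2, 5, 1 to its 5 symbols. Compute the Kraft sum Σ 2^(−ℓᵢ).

With common denominator 2^6 = 64: Σ 2^(−ℓᵢ) = 1/64 + 1/64 + 16/64 + 2/64 + 32/64 = 52/64 = 0.8125.

0.8125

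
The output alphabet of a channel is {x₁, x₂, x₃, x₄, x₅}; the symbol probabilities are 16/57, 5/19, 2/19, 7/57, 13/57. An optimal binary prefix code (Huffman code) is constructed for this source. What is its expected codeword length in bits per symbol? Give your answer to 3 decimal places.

2.228 bits/symbol

Repeatedly combine the two least-probable nodes; the expected code length is the sum of the merged weights.
merge 2/19 + 7/57 → 13/57
merge 13/57 + 13/57 → 26/57
merge 5/19 + 16/57 → 31/57
merge 26/57 + 31/57 → 1
L = 13/57 + 26/57 + 31/57 + 1 = 127/57 ≈ 2.228 bits/symbol.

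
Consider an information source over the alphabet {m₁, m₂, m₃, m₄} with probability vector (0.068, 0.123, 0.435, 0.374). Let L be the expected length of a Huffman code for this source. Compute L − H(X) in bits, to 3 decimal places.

0.067 bits

Entropy H = −Σ p log₂ p ≈ 1.6886 bits.
Huffman merges: 17/250+123/1000→191/1000; 191/1000+187/500→113/200; 87/200+113/200→1. L = 439/250 ≈ 1.7560.
L − H = 1.7560 − 1.6886 = 0.067 bits.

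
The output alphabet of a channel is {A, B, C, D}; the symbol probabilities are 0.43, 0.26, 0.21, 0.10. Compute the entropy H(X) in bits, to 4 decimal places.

1.8339 bits

H = −Σ pᵢ log₂ pᵢ.
−0.43·log₂(0.43) = 0.5236
−0.26·log₂(0.26) = 0.5053
−0.21·log₂(0.21) = 0.4728
−0.10·log₂(0.10) = 0.3322
Sum ≈ 1.8339 → 1.8339 bits.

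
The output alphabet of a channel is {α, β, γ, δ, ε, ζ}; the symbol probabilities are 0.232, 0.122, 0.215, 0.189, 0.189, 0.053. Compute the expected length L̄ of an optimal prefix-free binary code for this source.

2.539 bits/symbol

Repeatedly combine the two least-probable nodes; the expected code length is the sum of the merged weights.
merge 53/1000 + 61/500 → 7/40
merge 7/40 + 189/1000 → 91/250
merge 189/1000 + 43/200 → 101/250
merge 29/125 + 91/250 → 149/250
merge 101/250 + 149/250 → 1
L = 7/40 + 91/250 + 101/250 + 149/250 + 1 = 2539/1000 = 2.539 bits/symbol.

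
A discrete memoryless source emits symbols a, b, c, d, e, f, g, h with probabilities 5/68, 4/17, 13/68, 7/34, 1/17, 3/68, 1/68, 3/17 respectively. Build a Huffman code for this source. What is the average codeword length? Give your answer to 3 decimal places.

2.735 bits/symbol

Repeatedly combine the two least-probable nodes; the expected code length is the sum of the merged weights.
merge 1/68 + 3/68 → 1/17
merge 1/17 + 1/17 → 2/17
merge 5/68 + 2/17 → 13/68
merge 3/17 + 13/68 → 25/68
merge 13/68 + 7/34 → 27/68
merge 4/17 + 25/68 → 41/68
merge 27/68 + 41/68 → 1
L = 1/17 + 2/17 + 13/68 + 25/68 + 27/68 + 41/68 + 1 = 93/34 ≈ 2.735 bits/symbol.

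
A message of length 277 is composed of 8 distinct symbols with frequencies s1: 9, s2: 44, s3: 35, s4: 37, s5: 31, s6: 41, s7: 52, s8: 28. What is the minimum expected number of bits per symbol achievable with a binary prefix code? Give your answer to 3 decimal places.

2.946 bits/symbol

Probabilities are the counts divided by 277.
Repeatedly combine the two least-probable nodes; the expected code length is the sum of the merged weights.
merge 9/277 + 28/277 → 37/277
merge 31/277 + 35/277 → 66/277
merge 37/277 + 37/277 → 74/277
merge 41/277 + 44/277 → 85/277
merge 52/277 + 66/277 → 118/277
merge 74/277 + 85/277 → 159/277
merge 118/277 + 159/277 → 1
L = 37/277 + 66/277 + 74/277 + 85/277 + 118/277 + 159/277 + 1 = 816/277 ≈ 2.946 bits/symbol.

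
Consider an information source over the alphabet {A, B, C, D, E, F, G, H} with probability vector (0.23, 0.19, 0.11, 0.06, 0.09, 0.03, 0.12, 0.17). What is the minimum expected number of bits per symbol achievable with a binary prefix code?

Repeatedly combine the two least-probable nodes; the expected code length is the sum of the merged weights.
merge 3/100 + 3/50 → 9/100
merge 9/100 + 9/100 → 9/50
merge 11/100 + 3/25 → 23/100
merge 17/100 + 9/50 → 7/20
merge 19/100 + 23/100 → 21/50
merge 23/100 + 7/20 → 29/50
merge 21/50 + 29/50 → 1
L = 9/100 + 9/50 + 23/100 + 7/20 + 21/50 + 29/50 + 1 = 57/20 = 2.85 bits/symbol.

2.85 bits/symbol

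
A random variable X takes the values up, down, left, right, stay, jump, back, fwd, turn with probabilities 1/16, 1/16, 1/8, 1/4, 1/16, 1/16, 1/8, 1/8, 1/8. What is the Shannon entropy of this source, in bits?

Each probability is a power of 1/2, so log₂(1/p) is an integer.
H = Σ p·log₂(1/p) = 1/16·4 + 1/16·4 + 1/8·3 + 1/4·2 + 1/16·4 + 1/16·4 + 1/8·3 + 1/8·3 + 1/8·3 = 3 bits.

3 bits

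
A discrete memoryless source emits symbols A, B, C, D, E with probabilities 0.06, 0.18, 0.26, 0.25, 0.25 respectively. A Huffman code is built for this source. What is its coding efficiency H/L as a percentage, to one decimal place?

Entropy H = −Σ p log₂ p ≈ 2.1941 bits.
Huffman merges: 3/50+9/50→6/25; 6/25+1/4→49/100; 1/4+13/50→51/100; 49/100+51/100→1. L = 56/25 ≈ 2.2400.
Efficiency = H/L = 2.1941/2.2400 = 98.0%.

98.0%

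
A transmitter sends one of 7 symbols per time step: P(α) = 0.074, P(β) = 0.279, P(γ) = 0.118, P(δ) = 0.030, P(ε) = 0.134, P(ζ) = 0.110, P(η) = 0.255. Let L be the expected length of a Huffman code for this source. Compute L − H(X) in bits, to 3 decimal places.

0.021 bits

Entropy H = −Σ p log₂ p ≈ 2.5489 bits.
Huffman merges: 3/100+37/500→13/125; 13/125+11/100→107/500; 59/500+67/500→63/250; 107/500+63/250→233/500; 51/200+279/1000→267/500; 233/500+267/500→1. L = 257/100 ≈ 2.5700.
L − H = 2.5700 − 2.5489 = 0.021 bits.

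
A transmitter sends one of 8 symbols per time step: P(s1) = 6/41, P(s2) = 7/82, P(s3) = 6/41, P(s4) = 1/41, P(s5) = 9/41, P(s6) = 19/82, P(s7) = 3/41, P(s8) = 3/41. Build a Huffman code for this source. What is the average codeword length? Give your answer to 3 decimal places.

Repeatedly combine the two least-probable nodes; the expected code length is the sum of the merged weights.
merge 1/41 + 3/41 → 4/41
merge 3/41 + 7/82 → 13/82
merge 4/41 + 6/41 → 10/41
merge 6/41 + 13/82 → 25/82
merge 9/41 + 19/82 → 37/82
merge 10/41 + 25/82 → 45/82
merge 37/82 + 45/82 → 1
L = 4/41 + 13/82 + 10/41 + 25/82 + 37/82 + 45/82 + 1 = 115/41 ≈ 2.805 bits/symbol.

2.805 bits/symbol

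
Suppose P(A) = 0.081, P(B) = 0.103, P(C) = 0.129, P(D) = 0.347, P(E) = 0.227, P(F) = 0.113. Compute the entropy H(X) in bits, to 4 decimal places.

H = −Σ pᵢ log₂ pᵢ.
−0.081·log₂(0.081) = 0.2937
−0.103·log₂(0.103) = 0.3378
−0.129·log₂(0.129) = 0.3811
−0.347·log₂(0.347) = 0.5299
−0.227·log₂(0.227) = 0.4856
−0.113·log₂(0.113) = 0.3555
Sum ≈ 2.3835 → 2.3835 bits.

2.3835 bits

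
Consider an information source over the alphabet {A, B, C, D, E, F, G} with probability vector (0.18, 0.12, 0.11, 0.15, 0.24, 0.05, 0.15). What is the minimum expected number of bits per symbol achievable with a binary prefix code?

2.74 bits/symbol

Repeatedly combine the two least-probable nodes; the expected code length is the sum of the merged weights.
merge 1/20 + 11/100 → 4/25
merge 3/25 + 3/20 → 27/100
merge 3/20 + 4/25 → 31/100
merge 9/50 + 6/25 → 21/50
merge 27/100 + 31/100 → 29/50
merge 21/50 + 29/50 → 1
L = 4/25 + 27/100 + 31/100 + 21/50 + 29/50 + 1 = 137/50 = 2.74 bits/symbol.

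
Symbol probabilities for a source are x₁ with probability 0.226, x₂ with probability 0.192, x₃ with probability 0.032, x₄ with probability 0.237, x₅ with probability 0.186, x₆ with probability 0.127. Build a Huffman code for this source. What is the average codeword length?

Repeatedly combine the two least-probable nodes; the expected code length is the sum of the merged weights.
merge 4/125 + 127/1000 → 159/1000
merge 159/1000 + 93/500 → 69/200
merge 24/125 + 113/500 → 209/500
merge 237/1000 + 69/200 → 291/500
merge 209/500 + 291/500 → 1
L = 159/1000 + 69/200 + 209/500 + 291/500 + 1 = 313/125 = 2.504 bits/symbol.

2.504 bits/symbol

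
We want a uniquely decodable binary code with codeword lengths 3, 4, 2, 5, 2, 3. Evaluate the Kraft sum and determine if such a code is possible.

0.84375; yes

With common denominator 2^5 = 32: Σ 2^(−ℓᵢ) = 4/32 + 2/32 + 8/32 + 1/32 + 8/32 + 4/32 = 27/32 = 0.84375.
Kraft's inequality requires Σ ≤ 1; here Σ = 0.84375 ≤ 1, so such a prefix code exists.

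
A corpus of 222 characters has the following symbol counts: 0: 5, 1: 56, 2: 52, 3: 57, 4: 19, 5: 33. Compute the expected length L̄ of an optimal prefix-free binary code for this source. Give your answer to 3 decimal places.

Probabilities are the counts divided by 222.
Repeatedly combine the two least-probable nodes; the expected code length is the sum of the merged weights.
merge 5/222 + 19/222 → 4/37
merge 4/37 + 11/74 → 19/74
merge 26/111 + 28/111 → 18/37
merge 19/74 + 19/74 → 19/37
merge 18/37 + 19/37 → 1
L = 4/37 + 19/74 + 18/37 + 19/37 + 1 = 175/74 ≈ 2.365 bits/symbol.

2.365 bits/symbol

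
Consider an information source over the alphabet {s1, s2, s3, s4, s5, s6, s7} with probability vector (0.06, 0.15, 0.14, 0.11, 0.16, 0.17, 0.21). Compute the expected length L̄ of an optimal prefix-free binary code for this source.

Repeatedly combine the two least-probable nodes; the expected code length is the sum of the merged weights.
merge 3/50 + 11/100 → 17/100
merge 7/50 + 3/20 → 29/100
merge 4/25 + 17/100 → 33/100
merge 17/100 + 21/100 → 19/50
merge 29/100 + 33/100 → 31/50
merge 19/50 + 31/50 → 1
L = 17/100 + 29/100 + 33/100 + 19/50 + 31/50 + 1 = 279/100 = 2.79 bits/symbol.

2.79 bits/symbol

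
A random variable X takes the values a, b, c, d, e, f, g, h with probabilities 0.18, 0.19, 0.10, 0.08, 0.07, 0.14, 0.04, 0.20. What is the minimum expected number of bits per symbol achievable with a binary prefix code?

Repeatedly combine the two least-probable nodes; the expected code length is the sum of the merged weights.
merge 1/25 + 7/100 → 11/100
merge 2/25 + 1/10 → 9/50
merge 11/100 + 7/50 → 1/4
merge 9/50 + 9/50 → 9/25
merge 19/100 + 1/5 → 39/100
merge 1/4 + 9/25 → 61/100
merge 39/100 + 61/100 → 1
L = 11/100 + 9/50 + 1/4 + 9/25 + 39/100 + 61/100 + 1 = 29/10 = 2.9 bits/symbol.

2.9 bits/symbol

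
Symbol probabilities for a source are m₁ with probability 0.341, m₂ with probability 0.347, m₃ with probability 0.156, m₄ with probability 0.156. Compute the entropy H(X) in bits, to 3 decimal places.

H = −Σ pᵢ log₂ pᵢ.
−0.341·log₂(0.341) = 0.5293
−0.347·log₂(0.347) = 0.5299
−0.156·log₂(0.156) = 0.4181
−0.156·log₂(0.156) = 0.4181
Sum ≈ 1.8954 → 1.895 bits.

1.895 bits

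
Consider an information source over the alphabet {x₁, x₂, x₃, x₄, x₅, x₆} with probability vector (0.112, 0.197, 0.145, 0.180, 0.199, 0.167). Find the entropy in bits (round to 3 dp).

2.559 bits

H = −Σ pᵢ log₂ pᵢ.
−0.112·log₂(0.112) = 0.3537
−0.197·log₂(0.197) = 0.4617
−0.145·log₂(0.145) = 0.4040
−0.180·log₂(0.180) = 0.4453
−0.199·log₂(0.199) = 0.4635
−0.167·log₂(0.167) = 0.4312
Sum ≈ 2.5594 → 2.559 bits.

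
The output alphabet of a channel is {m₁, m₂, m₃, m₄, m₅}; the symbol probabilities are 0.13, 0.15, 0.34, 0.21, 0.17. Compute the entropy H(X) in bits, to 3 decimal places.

H = −Σ pᵢ log₂ pᵢ.
−0.13·log₂(0.13) = 0.3826
−0.15·log₂(0.15) = 0.4105
−0.34·log₂(0.34) = 0.5292
−0.21·log₂(0.21) = 0.4728
−0.17·log₂(0.17) = 0.4346
Sum ≈ 2.2298 → 2.230 bits.

2.230 bits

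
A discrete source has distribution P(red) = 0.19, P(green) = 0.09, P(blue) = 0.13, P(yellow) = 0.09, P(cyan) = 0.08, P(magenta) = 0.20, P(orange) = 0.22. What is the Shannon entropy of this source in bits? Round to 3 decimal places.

2.700 bits

H = −Σ pᵢ log₂ pᵢ.
−0.19·log₂(0.19) = 0.4552
−0.09·log₂(0.09) = 0.3127
−0.13·log₂(0.13) = 0.3826
−0.09·log₂(0.09) = 0.3127
−0.08·log₂(0.08) = 0.2915
−0.20·log₂(0.20) = 0.4644
−0.22·log₂(0.22) = 0.4806
Sum ≈ 2.6996 → 2.700 bits.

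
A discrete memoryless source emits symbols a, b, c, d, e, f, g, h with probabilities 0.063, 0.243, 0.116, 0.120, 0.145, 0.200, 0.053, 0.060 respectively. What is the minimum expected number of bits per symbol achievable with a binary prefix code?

Repeatedly combine the two least-probable nodes; the expected code length is the sum of the merged weights.
merge 53/1000 + 3/50 → 113/1000
merge 63/1000 + 113/1000 → 22/125
merge 29/250 + 3/25 → 59/250
merge 29/200 + 22/125 → 321/1000
merge 1/5 + 59/250 → 109/250
merge 243/1000 + 321/1000 → 141/250
merge 109/250 + 141/250 → 1
L = 113/1000 + 22/125 + 59/250 + 321/1000 + 109/250 + 141/250 + 1 = 1423/500 = 2.846 bits/symbol.

2.846 bits/symbol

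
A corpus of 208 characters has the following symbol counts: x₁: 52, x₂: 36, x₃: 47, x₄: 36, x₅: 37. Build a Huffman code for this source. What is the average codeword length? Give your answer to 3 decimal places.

Probabilities are the counts divided by 208.
Repeatedly combine the two least-probable nodes; the expected code length is the sum of the merged weights.
merge 9/52 + 9/52 → 9/26
merge 37/208 + 47/208 → 21/52
merge 1/4 + 9/26 → 31/52
merge 21/52 + 31/52 → 1
L = 9/26 + 21/52 + 31/52 + 1 = 61/26 ≈ 2.346 bits/symbol.

2.346 bits/symbol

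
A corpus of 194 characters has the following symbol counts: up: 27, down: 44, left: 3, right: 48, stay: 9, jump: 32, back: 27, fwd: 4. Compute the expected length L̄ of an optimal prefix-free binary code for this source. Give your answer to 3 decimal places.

2.644 bits/symbol

Probabilities are the counts divided by 194.
Repeatedly combine the two least-probable nodes; the expected code length is the sum of the merged weights.
merge 3/194 + 2/97 → 7/194
merge 7/194 + 9/194 → 8/97
merge 8/97 + 27/194 → 43/194
merge 27/194 + 16/97 → 59/194
merge 43/194 + 22/97 → 87/194
merge 24/97 + 59/194 → 107/194
merge 87/194 + 107/194 → 1
L = 7/194 + 8/97 + 43/194 + 59/194 + 87/194 + 107/194 + 1 = 513/194 ≈ 2.644 bits/symbol.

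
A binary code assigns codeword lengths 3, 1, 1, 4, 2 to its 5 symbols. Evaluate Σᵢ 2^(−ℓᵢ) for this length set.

1.4375

With common denominator 2^4 = 16: Σ 2^(−ℓᵢ) = 2/16 + 8/16 + 8/16 + 1/16 + 4/16 = 23/16 = 1.4375.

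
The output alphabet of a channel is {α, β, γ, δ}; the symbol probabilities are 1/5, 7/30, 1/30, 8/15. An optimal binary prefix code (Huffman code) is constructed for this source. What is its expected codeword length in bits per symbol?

1.7 bits/symbol

Repeatedly combine the two least-probable nodes; the expected code length is the sum of the merged weights.
merge 1/30 + 1/5 → 7/30
merge 7/30 + 7/30 → 7/15
merge 7/15 + 8/15 → 1
L = 7/30 + 7/15 + 1 = 17/10 = 1.7 bits/symbol.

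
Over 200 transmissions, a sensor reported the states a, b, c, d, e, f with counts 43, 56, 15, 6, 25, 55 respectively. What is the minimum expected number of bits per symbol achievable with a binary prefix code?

2.335 bits/symbol

Probabilities are the counts divided by 200.
Repeatedly combine the two least-probable nodes; the expected code length is the sum of the merged weights.
merge 3/100 + 3/40 → 21/200
merge 21/200 + 1/8 → 23/100
merge 43/200 + 23/100 → 89/200
merge 11/40 + 7/25 → 111/200
merge 89/200 + 111/200 → 1
L = 21/200 + 23/100 + 89/200 + 111/200 + 1 = 467/200 = 2.335 bits/symbol.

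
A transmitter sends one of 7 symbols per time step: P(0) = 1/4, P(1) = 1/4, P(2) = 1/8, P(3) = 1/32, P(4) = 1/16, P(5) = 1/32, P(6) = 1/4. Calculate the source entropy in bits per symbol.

Each probability is a power of 1/2, so log₂(1/p) is an integer.
H = Σ p·log₂(1/p) = 1/4·2 + 1/4·2 + 1/8·3 + 1/32·5 + 1/16·4 + 1/32·5 + 1/4·2 = 2.4375 bits.

2.4375 bits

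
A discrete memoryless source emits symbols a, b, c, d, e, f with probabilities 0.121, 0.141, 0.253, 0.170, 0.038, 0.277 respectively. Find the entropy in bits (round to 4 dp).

H = −Σ pᵢ log₂ pᵢ.
−0.121·log₂(0.121) = 0.3687
−0.141·log₂(0.141) = 0.3985
−0.253·log₂(0.253) = 0.5016
−0.170·log₂(0.170) = 0.4346
−0.038·log₂(0.038) = 0.1793
−0.277·log₂(0.277) = 0.5130
Sum ≈ 2.3957 → 2.3957 bits.

2.3957 bits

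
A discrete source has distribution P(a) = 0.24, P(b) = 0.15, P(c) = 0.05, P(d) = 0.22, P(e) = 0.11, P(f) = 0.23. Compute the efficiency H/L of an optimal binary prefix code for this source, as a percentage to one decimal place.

98.8%

Entropy H = −Σ p log₂ p ≈ 2.4393 bits.
Huffman merges: 1/20+11/100→4/25; 3/20+4/25→31/100; 11/50+23/100→9/20; 6/25+31/100→11/20; 9/20+11/20→1. L = 247/100 ≈ 2.4700.
Efficiency = H/L = 2.4393/2.4700 = 98.8%.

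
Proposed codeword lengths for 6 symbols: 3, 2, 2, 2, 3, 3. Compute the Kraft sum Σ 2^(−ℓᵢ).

1.125

With common denominator 2^3 = 8: Σ 2^(−ℓᵢ) = 1/8 + 2/8 + 2/8 + 2/8 + 1/8 + 1/8 = 9/8 = 1.125.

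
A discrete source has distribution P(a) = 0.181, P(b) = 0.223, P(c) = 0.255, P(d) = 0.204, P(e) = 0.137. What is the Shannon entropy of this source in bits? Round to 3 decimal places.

2.293 bits

H = −Σ pᵢ log₂ pᵢ.
−0.181·log₂(0.181) = 0.4463
−0.223·log₂(0.223) = 0.4828
−0.255·log₂(0.255) = 0.5027
−0.204·log₂(0.204) = 0.4678
−0.137·log₂(0.137) = 0.3929
Sum ≈ 2.2925 → 2.293 bits.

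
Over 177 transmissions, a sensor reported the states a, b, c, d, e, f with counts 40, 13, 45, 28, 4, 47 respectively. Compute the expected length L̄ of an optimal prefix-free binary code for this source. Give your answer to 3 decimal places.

Probabilities are the counts divided by 177.
Repeatedly combine the two least-probable nodes; the expected code length is the sum of the merged weights.
merge 4/177 + 13/177 → 17/177
merge 17/177 + 28/177 → 15/59
merge 40/177 + 15/59 → 85/177
merge 15/59 + 47/177 → 92/177
merge 85/177 + 92/177 → 1
L = 17/177 + 15/59 + 85/177 + 92/177 + 1 = 416/177 ≈ 2.350 bits/symbol.

2.350 bits/symbol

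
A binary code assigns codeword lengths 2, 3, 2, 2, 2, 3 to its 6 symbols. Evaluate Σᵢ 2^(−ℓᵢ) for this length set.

1.25

With common denominator 2^3 = 8: Σ 2^(−ℓᵢ) = 2/8 + 1/8 + 2/8 + 2/8 + 2/8 + 1/8 = 10/8 = 1.25.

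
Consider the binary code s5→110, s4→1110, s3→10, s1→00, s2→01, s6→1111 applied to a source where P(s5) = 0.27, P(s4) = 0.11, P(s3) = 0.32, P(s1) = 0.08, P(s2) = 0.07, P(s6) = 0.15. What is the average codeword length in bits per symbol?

L̄ = Σ pᵢ·ℓᵢ = 0.27·3 + 0.11·4 + 0.32·2 + 0.08·2 + 0.07·2 + 0.15·4 = 2.79 bits/symbol.

2.79 bits/symbol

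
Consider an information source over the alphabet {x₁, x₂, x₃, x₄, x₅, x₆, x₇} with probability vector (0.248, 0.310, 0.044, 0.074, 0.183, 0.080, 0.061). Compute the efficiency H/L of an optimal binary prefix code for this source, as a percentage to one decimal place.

Entropy H = −Σ p log₂ p ≈ 2.4849 bits.
Huffman merges: 11/250+61/1000→21/200; 37/500+2/25→77/500; 21/200+77/500→259/1000; 183/1000+31/125→431/1000; 259/1000+31/100→569/1000; 431/1000+569/1000→1. L = 1259/500 ≈ 2.5180.
Efficiency = H/L = 2.4849/2.5180 = 98.7%.

98.7%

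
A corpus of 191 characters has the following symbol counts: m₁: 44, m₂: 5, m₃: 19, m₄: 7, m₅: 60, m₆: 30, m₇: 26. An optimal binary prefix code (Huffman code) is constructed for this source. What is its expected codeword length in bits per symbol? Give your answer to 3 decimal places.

2.518 bits/symbol

Probabilities are the counts divided by 191.
Repeatedly combine the two least-probable nodes; the expected code length is the sum of the merged weights.
merge 5/191 + 7/191 → 12/191
merge 12/191 + 19/191 → 31/191
merge 26/191 + 30/191 → 56/191
merge 31/191 + 44/191 → 75/191
merge 56/191 + 60/191 → 116/191
merge 75/191 + 116/191 → 1
L = 12/191 + 31/191 + 56/191 + 75/191 + 116/191 + 1 = 481/191 ≈ 2.518 bits/symbol.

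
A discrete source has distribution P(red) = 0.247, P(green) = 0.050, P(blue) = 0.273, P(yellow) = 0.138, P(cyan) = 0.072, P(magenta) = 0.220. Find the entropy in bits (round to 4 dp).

H = −Σ pᵢ log₂ pᵢ.
−0.247·log₂(0.247) = 0.4983
−0.050·log₂(0.050) = 0.2161
−0.273·log₂(0.273) = 0.5113
−0.138·log₂(0.138) = 0.3943
−0.072·log₂(0.072) = 0.2733
−0.220·log₂(0.220) = 0.4806
Sum ≈ 2.3739 → 2.3739 bits.

2.3739 bits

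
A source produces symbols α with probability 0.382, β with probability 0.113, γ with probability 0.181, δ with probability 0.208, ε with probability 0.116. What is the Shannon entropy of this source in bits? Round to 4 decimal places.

2.1638 bits

H = −Σ pᵢ log₂ pᵢ.
−0.382·log₂(0.382) = 0.5304
−0.113·log₂(0.113) = 0.3555
−0.181·log₂(0.181) = 0.4463
−0.208·log₂(0.208) = 0.4712
−0.116·log₂(0.116) = 0.3605
Sum ≈ 2.1638 → 2.1638 bits.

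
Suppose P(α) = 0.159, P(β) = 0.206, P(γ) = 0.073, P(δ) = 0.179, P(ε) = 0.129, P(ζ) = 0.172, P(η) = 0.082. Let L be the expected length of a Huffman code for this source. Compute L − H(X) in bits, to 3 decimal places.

0.045 bits

Entropy H = −Σ p log₂ p ≈ 2.7251 bits.
Huffman merges: 73/1000+41/500→31/200; 129/1000+31/200→71/250; 159/1000+43/250→331/1000; 179/1000+103/500→77/200; 71/250+331/1000→123/200; 77/200+123/200→1. L = 277/100 ≈ 2.7700.
L − H = 2.7700 − 2.7251 = 0.045 bits.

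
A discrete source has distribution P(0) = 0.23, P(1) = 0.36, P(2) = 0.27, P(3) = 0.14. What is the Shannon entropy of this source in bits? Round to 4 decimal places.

1.9254 bits

H = −Σ pᵢ log₂ pᵢ.
−0.23·log₂(0.23) = 0.4877
−0.36·log₂(0.36) = 0.5306
−0.27·log₂(0.27) = 0.5100
−0.14·log₂(0.14) = 0.3971
Sum ≈ 1.9254 → 1.9254 bits.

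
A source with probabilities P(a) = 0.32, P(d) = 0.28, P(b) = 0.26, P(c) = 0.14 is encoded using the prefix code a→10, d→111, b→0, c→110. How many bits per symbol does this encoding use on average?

2.16 bits/symbol

L̄ = Σ pᵢ·ℓᵢ = 0.32·2 + 0.28·3 + 0.26·1 + 0.14·3 = 2.16 bits/symbol.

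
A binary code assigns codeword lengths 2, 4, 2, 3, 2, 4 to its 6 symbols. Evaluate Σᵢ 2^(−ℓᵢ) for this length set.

With common denominator 2^4 = 16: Σ 2^(−ℓᵢ) = 4/16 + 1/16 + 4/16 + 2/16 + 4/16 + 1/16 = 16/16 = 1.

1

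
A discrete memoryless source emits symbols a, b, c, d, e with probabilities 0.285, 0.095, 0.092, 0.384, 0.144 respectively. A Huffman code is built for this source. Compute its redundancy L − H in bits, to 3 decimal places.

Entropy H = −Σ p log₂ p ≈ 2.0883 bits.
Huffman merges: 23/250+19/200→187/1000; 18/125+187/1000→331/1000; 57/200+331/1000→77/125; 48/125+77/125→1. L = 1067/500 ≈ 2.1340.
L − H = 2.1340 − 2.0883 = 0.046 bits.

0.046 bits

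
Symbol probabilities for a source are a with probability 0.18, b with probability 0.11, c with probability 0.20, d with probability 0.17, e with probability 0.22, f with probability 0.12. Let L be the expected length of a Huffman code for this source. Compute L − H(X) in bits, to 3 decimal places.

0.038 bits

Entropy H = −Σ p log₂ p ≈ 2.5422 bits.
Huffman merges: 11/100+3/25→23/100; 17/100+9/50→7/20; 1/5+11/50→21/50; 23/100+7/20→29/50; 21/50+29/50→1. L = 129/50 ≈ 2.5800.
L − H = 2.5800 − 2.5422 = 0.038 bits.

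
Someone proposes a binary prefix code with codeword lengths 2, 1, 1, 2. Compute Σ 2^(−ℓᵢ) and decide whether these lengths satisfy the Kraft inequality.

1.5; no

With common denominator 2^2 = 4: Σ 2^(−ℓᵢ) = 1/4 + 2/4 + 2/4 + 1/4 = 6/4 = 1.5.
Kraft's inequality requires Σ ≤ 1; here Σ = 1.5 > 1, so no such prefix code exists.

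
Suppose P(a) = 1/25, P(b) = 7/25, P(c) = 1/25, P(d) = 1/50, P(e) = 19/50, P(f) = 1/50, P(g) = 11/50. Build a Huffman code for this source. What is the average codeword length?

2.2 bits/symbol

Repeatedly combine the two least-probable nodes; the expected code length is the sum of the merged weights.
merge 1/50 + 1/50 → 1/25
merge 1/25 + 1/25 → 2/25
merge 1/25 + 2/25 → 3/25
merge 3/25 + 11/50 → 17/50
merge 7/25 + 17/50 → 31/50
merge 19/50 + 31/50 → 1
L = 1/25 + 2/25 + 3/25 + 17/50 + 31/50 + 1 = 11/5 = 2.2 bits/symbol.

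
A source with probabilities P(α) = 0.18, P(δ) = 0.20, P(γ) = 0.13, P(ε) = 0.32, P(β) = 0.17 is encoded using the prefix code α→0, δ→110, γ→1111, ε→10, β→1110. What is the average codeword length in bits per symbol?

L̄ = Σ pᵢ·ℓᵢ = 0.18·1 + 0.20·3 + 0.13·4 + 0.32·2 + 0.17·4 = 2.62 bits/symbol.

2.62 bits/symbol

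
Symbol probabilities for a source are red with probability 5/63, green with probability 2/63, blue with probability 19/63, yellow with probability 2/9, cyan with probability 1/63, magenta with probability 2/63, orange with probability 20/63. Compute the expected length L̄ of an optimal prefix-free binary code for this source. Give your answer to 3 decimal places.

Repeatedly combine the two least-probable nodes; the expected code length is the sum of the merged weights.
merge 1/63 + 2/63 → 1/21
merge 2/63 + 1/21 → 5/63
merge 5/63 + 5/63 → 10/63
merge 10/63 + 2/9 → 8/21
merge 19/63 + 20/63 → 13/21
merge 8/21 + 13/21 → 1
L = 1/21 + 5/63 + 10/63 + 8/21 + 13/21 + 1 = 16/7 ≈ 2.286 bits/symbol.

2.286 bits/symbol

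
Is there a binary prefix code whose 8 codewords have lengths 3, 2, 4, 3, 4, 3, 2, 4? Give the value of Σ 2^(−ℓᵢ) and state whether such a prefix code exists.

With common denominator 2^4 = 16: Σ 2^(−ℓᵢ) = 2/16 + 4/16 + 1/16 + 2/16 + 1/16 + 2/16 + 4/16 + 1/16 = 17/16 = 1.0625.
Kraft's inequality requires Σ ≤ 1; here Σ = 1.0625 > 1, so no such prefix code exists.

1.0625; no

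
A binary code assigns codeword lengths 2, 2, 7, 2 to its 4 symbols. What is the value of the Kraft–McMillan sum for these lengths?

0.7578125

With common denominator 2^7 = 128: Σ 2^(−ℓᵢ) = 32/128 + 32/128 + 1/128 + 32/128 = 97/128 = 0.7578125.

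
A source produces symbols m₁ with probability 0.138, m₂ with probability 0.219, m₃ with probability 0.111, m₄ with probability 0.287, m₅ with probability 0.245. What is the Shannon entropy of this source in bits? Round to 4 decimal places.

2.2401 bits

H = −Σ pᵢ log₂ pᵢ.
−0.138·log₂(0.138) = 0.3943
−0.219·log₂(0.219) = 0.4798
−0.111·log₂(0.111) = 0.3520
−0.287·log₂(0.287) = 0.5169
−0.245·log₂(0.245) = 0.4971
Sum ≈ 2.2401 → 2.2401 bits.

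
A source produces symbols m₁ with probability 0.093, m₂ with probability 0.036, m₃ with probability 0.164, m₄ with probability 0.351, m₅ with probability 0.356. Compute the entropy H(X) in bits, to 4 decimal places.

H = −Σ pᵢ log₂ pᵢ.
−0.093·log₂(0.093) = 0.3187
−0.036·log₂(0.036) = 0.1727
−0.164·log₂(0.164) = 0.4278
−0.351·log₂(0.351) = 0.5302
−0.356·log₂(0.356) = 0.5305
Sum ≈ 1.9797 → 1.9797 bits.

1.9797 bits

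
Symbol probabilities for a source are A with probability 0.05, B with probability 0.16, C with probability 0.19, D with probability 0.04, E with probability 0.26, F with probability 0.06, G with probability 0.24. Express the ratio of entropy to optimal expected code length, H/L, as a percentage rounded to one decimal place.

98.9%

Entropy H = −Σ p log₂ p ≈ 2.5231 bits.
Huffman merges: 1/25+1/20→9/100; 3/50+9/100→3/20; 3/20+4/25→31/100; 19/100+6/25→43/100; 13/50+31/100→57/100; 43/100+57/100→1. L = 51/20 ≈ 2.5500.
Efficiency = H/L = 2.5231/2.5500 = 98.9%.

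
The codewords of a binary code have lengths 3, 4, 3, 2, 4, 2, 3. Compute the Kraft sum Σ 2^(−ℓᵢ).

With common denominator 2^4 = 16: Σ 2^(−ℓᵢ) = 2/16 + 1/16 + 2/16 + 4/16 + 1/16 + 4/16 + 2/16 = 16/16 = 1.

1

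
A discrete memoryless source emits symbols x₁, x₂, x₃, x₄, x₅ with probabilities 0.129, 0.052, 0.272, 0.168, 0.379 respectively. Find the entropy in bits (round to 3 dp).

H = −Σ pᵢ log₂ pᵢ.
−0.129·log₂(0.129) = 0.3811
−0.052·log₂(0.052) = 0.2218
−0.272·log₂(0.272) = 0.5109
−0.168·log₂(0.168) = 0.4323
−0.379·log₂(0.379) = 0.5305
Sum ≈ 2.0767 → 2.077 bits.

2.077 bits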